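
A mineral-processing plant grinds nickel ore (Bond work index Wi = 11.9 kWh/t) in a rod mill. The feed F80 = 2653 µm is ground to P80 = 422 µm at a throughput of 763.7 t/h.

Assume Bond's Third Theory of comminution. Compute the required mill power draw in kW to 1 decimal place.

P = 2659.6 kW

W = 10 Wi (P80^-0.5 − F80^-0.5)
W = 10·11.9·(1/√422 − 1/√2653) = 10·11.9·(0.029265) = 3.4825 kWh/t
Power = W × throughput = 3.4825 kWh/t × 763.7 t/h = 2659.6 kW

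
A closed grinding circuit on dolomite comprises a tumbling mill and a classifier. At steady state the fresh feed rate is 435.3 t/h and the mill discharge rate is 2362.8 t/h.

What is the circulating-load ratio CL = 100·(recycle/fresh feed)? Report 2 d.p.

CL = 442.80 %

Discharge = new feed + return, hence
R = M − F = 2362.8 − 435.3 = 1927.5 t/h
CL = 100·R/F = 100·1927.5/435.3 = 442.80 %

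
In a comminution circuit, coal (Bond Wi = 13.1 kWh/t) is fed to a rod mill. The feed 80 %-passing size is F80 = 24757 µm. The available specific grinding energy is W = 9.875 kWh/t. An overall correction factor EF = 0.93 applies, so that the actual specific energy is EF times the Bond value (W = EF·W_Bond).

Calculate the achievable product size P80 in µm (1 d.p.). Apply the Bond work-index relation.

P80 = 130.9 µm

W = 10 Wi / √P80 − 10 Wi / √F80
W_Bond = W / EF = 9.875 / 0.93 = 10.6183 kWh/t
⇒ 1/√P80 = W_Bond/(10 Wi) + 1/√F80
  = 10.6183/(10·13.1) + 1/√24757 = 0.081056 + 0.006356 = 0.087411
P80 = (1/0.087411)² = 11.4402² = 130.88 µm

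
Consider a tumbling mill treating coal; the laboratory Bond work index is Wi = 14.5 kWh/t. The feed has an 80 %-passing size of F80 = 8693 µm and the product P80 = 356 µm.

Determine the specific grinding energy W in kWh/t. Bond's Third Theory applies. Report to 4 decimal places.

W = 6.1298 kWh/t

W = 10 Wi (P80^-0.5 − F80^-0.5)
1/√356 = 0.053000;  1/√8693 = 0.010725
W = 10·14.5·(0.053000 − 0.010725) = 6.1298 kWh/t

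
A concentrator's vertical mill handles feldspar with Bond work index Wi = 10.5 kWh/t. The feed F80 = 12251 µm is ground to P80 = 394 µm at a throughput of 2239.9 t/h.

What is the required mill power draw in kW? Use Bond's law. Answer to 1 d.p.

P = 9723.8 kW

Bond: W = 10·Wi·(1/√P80 − 1/√F80)
W = 10·10.5·(1/√394 − 1/√12251) = 10·10.5·(0.041345) = 4.3412 kWh/t
Power = W × throughput = 4.3412 kWh/t × 2239.9 t/h = 9723.8 kW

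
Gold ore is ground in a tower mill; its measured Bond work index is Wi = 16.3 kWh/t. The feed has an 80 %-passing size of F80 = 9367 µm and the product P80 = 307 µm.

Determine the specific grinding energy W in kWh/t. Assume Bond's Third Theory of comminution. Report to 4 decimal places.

W = 10·Wi·(P80^(-½) − F80^(-½))
1/√307 = 0.057073;  1/√9367 = 0.010332
W = 10·16.3·(0.057073 − 0.010332) = 7.6187 kWh/t

W = 7.6187 kWh/t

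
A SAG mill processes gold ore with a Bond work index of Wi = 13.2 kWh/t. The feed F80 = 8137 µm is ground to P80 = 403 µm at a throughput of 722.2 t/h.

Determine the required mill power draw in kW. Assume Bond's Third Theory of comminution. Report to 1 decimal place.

W = 10·Wi·[P80^(−½) − F80^(−½)]
W = 10·13.2·(1/√403 − 1/√8137) = 10·13.2·(0.038728) = 5.1121 kWh/t
P = W·T = 5.1121·722.2 = 3691.9 kW

P = 3691.9 kW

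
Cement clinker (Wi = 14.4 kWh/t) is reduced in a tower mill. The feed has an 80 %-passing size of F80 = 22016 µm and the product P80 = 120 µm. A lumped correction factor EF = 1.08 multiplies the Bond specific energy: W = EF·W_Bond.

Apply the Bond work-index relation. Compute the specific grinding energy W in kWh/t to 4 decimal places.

W = 13.1488 kWh/t

W = 10·Wi·[P80^(−½) − F80^(−½)]
1/√120 = 0.091287;  1/√22016 = 0.006740
W = 10·14.4·(0.091287 − 0.006740) = 12.1748 kWh/t
W_actual = 1.08 × 12.1748 = 13.1488 kWh/t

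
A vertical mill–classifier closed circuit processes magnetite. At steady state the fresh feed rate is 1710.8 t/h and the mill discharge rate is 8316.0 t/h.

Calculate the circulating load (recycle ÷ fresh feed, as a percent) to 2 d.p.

Steady state: M = F + R.
R = M − F = 8316.0 − 1710.8 = 6605.2 t/h
CL = 100·R/F = 100·6605.2/1710.8 = 386.09 %

CL = 386.09 %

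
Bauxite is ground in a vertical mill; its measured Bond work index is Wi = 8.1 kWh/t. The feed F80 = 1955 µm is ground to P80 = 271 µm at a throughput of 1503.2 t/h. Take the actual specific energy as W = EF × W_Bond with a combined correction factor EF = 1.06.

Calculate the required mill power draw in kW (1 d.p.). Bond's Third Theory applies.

P = 4921.1 kW

W = 10 Wi / √P80 − 10 Wi / √F80
W = 10·8.1·(1/√271 − 1/√1955) = 10·8.1·(0.038129) = 3.0885 kWh/t
W_actual = 1.06 × 3.0885 = 3.2738 kWh/t
Mill draw = 3.2738 × 1503.2 = 4921.1 kW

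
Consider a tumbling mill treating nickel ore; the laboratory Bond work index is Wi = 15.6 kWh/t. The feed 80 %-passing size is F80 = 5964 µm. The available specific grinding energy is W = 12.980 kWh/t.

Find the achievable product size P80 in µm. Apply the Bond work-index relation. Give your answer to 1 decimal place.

P80 = 108.2 µm

W = 10 Wi (1/√P80 − 1/√F80)  [Bond]
⇒ 1/√P80 = W/(10·Wi) + 1/√F80
  = 12.9800/(10·15.6) + 1/√5964 = 0.083205 + 0.012949 = 0.096154
P80 = (1/0.096154)² = 10.4000² = 108.16 µm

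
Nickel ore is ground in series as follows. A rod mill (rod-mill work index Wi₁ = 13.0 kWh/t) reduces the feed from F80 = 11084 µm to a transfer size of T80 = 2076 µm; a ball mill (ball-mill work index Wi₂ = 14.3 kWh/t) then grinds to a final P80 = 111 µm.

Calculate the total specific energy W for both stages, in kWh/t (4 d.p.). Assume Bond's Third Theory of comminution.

W_Bond = 10·Wi·(1/√P₈₀ − 1/√F₈₀)
Stage 1 (11084→2076 µm, Wi₁=13.0): W₁ = 10·13.0·(0.021948 − 0.009498) = 1.6184 kWh/t
Stage 2 (2076→111 µm, Wi₂=14.3): W₂ = 10·14.3·(0.094916 − 0.021948) = 10.4345 kWh/t
W = W₁ + W₂ = 1.6184 + 10.4345 = 12.0528 kWh/t

W = 12.0528 kWh/t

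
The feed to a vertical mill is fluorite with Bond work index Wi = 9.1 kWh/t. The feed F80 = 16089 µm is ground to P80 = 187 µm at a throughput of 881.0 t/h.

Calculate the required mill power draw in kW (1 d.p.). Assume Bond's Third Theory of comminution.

W = 10 Wi / √P80 − 10 Wi / √F80
W = 10·9.1·(1/√187 − 1/√16089) = 10·9.1·(0.065243) = 5.9372 kWh/t
Mill draw = 5.9372 × 881.0 = 5230.6 kW

P = 5230.6 kW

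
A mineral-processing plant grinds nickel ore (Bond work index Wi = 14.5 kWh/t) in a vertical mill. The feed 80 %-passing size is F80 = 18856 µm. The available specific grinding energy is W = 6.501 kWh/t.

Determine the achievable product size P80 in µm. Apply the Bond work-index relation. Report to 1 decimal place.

P80 = 368.2 µm

W = 10 Wi (1/√P80 − 1/√F80)  [Bond]
1/√P80 = 1/√F80 + W/(10·Wi)
  = 6.5010/(10·14.5) + 1/√18856 = 0.044834 + 0.007282 = 0.052117
P80 = (1/0.052117)² = 19.1876² = 368.17 µm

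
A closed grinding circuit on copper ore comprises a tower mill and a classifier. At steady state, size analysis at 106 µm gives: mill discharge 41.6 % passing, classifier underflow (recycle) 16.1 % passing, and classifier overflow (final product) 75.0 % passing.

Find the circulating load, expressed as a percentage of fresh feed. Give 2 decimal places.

CL = 130.98 %

Classifier node, passing 106 µm:
r = (o − d)/(d − u)
r = (75.0 − 41.6)/(41.6 − 16.1) = 33.4/25.5 = 1.3098
CL = 100·r = 130.98 %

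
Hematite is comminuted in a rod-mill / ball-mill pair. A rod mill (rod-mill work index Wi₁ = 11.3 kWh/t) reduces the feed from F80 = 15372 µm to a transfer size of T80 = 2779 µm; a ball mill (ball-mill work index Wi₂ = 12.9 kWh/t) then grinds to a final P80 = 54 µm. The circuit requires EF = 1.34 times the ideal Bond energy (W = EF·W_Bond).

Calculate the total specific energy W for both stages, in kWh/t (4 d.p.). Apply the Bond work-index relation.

W = 21.8953 kWh/t

W = 10 Wi / √P80 − 10 Wi / √F80
Stage 1 (15372→2779 µm, Wi₁=11.3): W₁ = 10·11.3·(0.018969 − 0.008066) = 1.2321 kWh/t
Stage 2 (2779→54 µm, Wi₂=12.9): W₂ = 10·12.9·(0.136083 − 0.018969) = 15.1076 kWh/t
W = W₁ + W₂ = 1.2321 + 15.1076 = 16.3398 kWh/t
With EF = 1.34: W = 16.3398·1.34 = 21.8953 kWh/t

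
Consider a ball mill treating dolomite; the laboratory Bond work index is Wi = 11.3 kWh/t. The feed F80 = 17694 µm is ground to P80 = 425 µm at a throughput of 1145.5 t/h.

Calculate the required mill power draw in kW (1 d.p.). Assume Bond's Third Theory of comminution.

W = 10 Wi (1/√P80 − 1/√F80)  [Bond]
W = 10·11.3·(1/√425 − 1/√17694) = 10·11.3·(0.040989) = 4.6318 kWh/t
Power = W × throughput = 4.6318 kWh/t × 1145.5 t/h = 5305.7 kW

P = 5305.7 kW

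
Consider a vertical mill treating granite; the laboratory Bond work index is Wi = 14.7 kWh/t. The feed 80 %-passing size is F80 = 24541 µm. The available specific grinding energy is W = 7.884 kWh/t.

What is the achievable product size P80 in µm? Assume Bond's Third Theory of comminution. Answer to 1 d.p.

W = 10 Wi / √P80 − 10 Wi / √F80
⇒ 1/√P80 = W/(10·Wi) + 1/√F80
  = 7.8840/(10·14.7) + 1/√24541 = 0.053633 + 0.006383 = 0.060016
P80 = (1/0.060016)² = 16.6622² = 277.63 µm

P80 = 277.6 µm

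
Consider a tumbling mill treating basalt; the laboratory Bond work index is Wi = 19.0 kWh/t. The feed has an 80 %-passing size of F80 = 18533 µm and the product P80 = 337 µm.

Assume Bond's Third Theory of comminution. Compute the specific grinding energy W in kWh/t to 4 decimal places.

W = 8.9543 kWh/t

W = 10 Wi (1/√P80 − 1/√F80)  [Bond]
1/√337 = 0.054473;  1/√18533 = 0.007346
W = 10·19.0·(0.054473 − 0.007346) = 8.9543 kWh/t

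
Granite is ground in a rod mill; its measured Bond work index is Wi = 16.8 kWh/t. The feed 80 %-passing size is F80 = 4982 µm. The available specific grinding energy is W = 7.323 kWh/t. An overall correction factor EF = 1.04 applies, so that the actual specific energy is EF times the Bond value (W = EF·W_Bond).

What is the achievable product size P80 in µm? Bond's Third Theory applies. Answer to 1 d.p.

P80 = 318.0 µm

Bond: W = 10·Wi·(1/√P80 − 1/√F80)
W_Bond = W / EF = 7.323 / 1.04 = 7.0413 kWh/t
P80^(−½) = W_Bond/(10 Wi) + F80^(−½)
  = 7.0413/(10·16.8) + 1/√4982 = 0.041913 + 0.014168 = 0.056080
P80 = (1/0.056080)² = 17.8315² = 317.96 µm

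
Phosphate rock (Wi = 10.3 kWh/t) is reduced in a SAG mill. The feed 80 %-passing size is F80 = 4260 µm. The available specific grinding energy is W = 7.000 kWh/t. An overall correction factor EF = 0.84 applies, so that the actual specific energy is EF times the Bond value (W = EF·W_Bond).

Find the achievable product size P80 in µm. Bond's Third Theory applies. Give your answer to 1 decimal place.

W = 10 Wi (1/√P80 − 1/√F80)  [Bond]
W_Bond = W / EF = 7.000 / 0.84 = 8.3333 kWh/t
⇒ 1/√P80 = W_Bond/(10·Wi) + 1/√F80
  = 8.3333/(10·10.3) + 1/√4260 = 0.080906 + 0.015321 = 0.096227
P80 = (1/0.096227)² = 10.3920² = 107.99 µm

P80 = 108.0 µm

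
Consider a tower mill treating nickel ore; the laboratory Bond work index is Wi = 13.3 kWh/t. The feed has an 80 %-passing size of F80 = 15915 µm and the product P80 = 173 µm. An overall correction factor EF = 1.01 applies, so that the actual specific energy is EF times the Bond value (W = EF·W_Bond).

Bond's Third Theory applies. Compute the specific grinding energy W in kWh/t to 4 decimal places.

W = 9.1481 kWh/t

W = 10·Wi·(P80^(-½) − F80^(-½))
1/√173 = 0.076029;  1/√15915 = 0.007927
W = 10·13.3·(0.076029 − 0.007927) = 9.0575 kWh/t
With EF = 1.01: W = 9.0575·1.01 = 9.1481 kWh/t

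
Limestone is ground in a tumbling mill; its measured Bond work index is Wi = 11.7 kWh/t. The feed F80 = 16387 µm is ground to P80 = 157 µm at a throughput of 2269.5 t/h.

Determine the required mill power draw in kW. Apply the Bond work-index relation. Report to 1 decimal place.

W = 10·Wi·[P80^(−½) − F80^(−½)]
W = 10·11.7·(1/√157 − 1/√16387) = 10·11.7·(0.071997) = 8.4236 kWh/t
Mill draw = 8.4236 × 2269.5 = 19117.4 kW

P = 19117.4 kW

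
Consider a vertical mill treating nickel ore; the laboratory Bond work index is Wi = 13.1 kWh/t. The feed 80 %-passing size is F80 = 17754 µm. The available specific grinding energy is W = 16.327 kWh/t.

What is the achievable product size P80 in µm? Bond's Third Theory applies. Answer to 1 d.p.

P80 = 57.3 µm

W = 10·Wi·[P80^(−½) − F80^(−½)]
1/√P80 = 1/√F80 + W/(10·Wi)
  = 16.3270/(10·13.1) + 1/√17754 = 0.124634 + 0.007505 = 0.132139
P80 = (1/0.132139)² = 7.5678² = 57.27 µm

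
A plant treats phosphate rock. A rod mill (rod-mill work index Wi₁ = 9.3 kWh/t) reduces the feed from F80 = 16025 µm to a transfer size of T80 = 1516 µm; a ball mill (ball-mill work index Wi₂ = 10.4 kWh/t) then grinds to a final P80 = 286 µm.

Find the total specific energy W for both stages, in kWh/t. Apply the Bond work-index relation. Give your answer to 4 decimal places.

W = 10·Wi·[P80^(−½) − F80^(−½)]
Stage 1 (16025→1516 µm, Wi₁=9.3): W₁ = 10·9.3·(0.025683 − 0.007900) = 1.6539 kWh/t
Stage 2 (1516→286 µm, Wi₂=10.4): W₂ = 10·10.4·(0.059131 − 0.025683) = 3.4786 kWh/t
W = W₁ + W₂ = 1.6539 + 3.4786 = 5.1325 kWh/t

W = 5.1325 kWh/t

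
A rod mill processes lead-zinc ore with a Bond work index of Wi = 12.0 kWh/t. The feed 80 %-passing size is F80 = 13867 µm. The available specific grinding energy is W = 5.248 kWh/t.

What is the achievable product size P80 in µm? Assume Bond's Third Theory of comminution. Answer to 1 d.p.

P80 = 366.6 µm

W = 10 Wi (P80^-0.5 − F80^-0.5)
⇒ 1/√P80 = W/(10 Wi) + 1/√F80
  = 5.2480/(10·12.0) + 1/√13867 = 0.043733 + 0.008492 = 0.052225
P80 = (1/0.052225)² = 19.1478² = 366.64 µm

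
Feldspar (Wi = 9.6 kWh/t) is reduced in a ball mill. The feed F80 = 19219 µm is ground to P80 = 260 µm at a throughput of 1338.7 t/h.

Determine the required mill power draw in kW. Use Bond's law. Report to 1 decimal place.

P = 7043.2 kW

W = 10 Wi (P80^-0.5 − F80^-0.5)
W = 10·9.6·(1/√260 − 1/√19219) = 10·9.6·(0.054804) = 5.2612 kWh/t
Mill draw = 5.2612 × 1338.7 = 7043.2 kW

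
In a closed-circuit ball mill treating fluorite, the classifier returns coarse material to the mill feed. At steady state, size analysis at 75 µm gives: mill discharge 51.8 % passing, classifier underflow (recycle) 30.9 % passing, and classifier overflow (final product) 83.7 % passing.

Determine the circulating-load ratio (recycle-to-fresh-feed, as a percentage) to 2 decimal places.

Classifier node, passing 75 µm:
(1+r)·d = r·u + o ⇒ r = (o−d)/(d−u)
r = (83.7 − 51.8)/(51.8 − 30.9) = 31.9/20.9 = 1.5263
CL = 100·r = 152.63 %

CL = 152.63 %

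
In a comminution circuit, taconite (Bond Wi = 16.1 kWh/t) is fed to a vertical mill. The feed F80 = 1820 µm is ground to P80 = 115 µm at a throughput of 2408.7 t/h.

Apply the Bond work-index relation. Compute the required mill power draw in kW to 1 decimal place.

W_Bond = 10·Wi·(1/√P₈₀ − 1/√F₈₀)
W = 10·16.1·(1/√115 − 1/√1820) = 10·16.1·(0.069810) = 11.2394 kWh/t
P = W·T = 11.2394·2408.7 = 27072.4 kW

P = 27072.4 kW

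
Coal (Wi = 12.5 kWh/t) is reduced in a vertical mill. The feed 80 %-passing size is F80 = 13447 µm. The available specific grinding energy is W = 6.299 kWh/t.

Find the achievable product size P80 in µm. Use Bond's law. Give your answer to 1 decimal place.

W = 10·Wi·[P80^(−½) − F80^(−½)]
1/√P80 = 1/√F80 + W/(10·Wi)
  = 6.2990/(10·12.5) + 1/√13447 = 0.050392 + 0.008624 = 0.059016
P80 = (1/0.059016)² = 16.9447² = 287.12 µm

P80 = 287.1 µm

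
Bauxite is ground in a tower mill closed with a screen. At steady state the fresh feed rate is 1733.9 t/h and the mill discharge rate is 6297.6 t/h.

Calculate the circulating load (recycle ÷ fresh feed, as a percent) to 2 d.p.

Steady state: M = F + R.
R = M − F = 6297.6 − 1733.9 = 4563.7 t/h
CL = 100·R/F = 100·4563.7/1733.9 = 263.20 %

CL = 263.20 %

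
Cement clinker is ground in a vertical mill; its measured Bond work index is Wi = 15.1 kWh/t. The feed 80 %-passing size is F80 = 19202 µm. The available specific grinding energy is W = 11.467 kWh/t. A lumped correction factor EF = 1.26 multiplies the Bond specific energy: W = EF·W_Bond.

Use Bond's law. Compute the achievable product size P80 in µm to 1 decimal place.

P80 = 219.6 µm

Bond: W = 10·Wi·(1/√P80 − 1/√F80)
W_Bond = W / EF = 11.467 / 1.26 = 9.1008 kWh/t
⇒ 1/√P80 = W_Bond/(10 Wi) + 1/√F80
  = 9.1008/(10·15.1) + 1/√19202 = 0.060270 + 0.007217 = 0.067487
P80 = (1/0.067487)² = 14.8177² = 219.57 µm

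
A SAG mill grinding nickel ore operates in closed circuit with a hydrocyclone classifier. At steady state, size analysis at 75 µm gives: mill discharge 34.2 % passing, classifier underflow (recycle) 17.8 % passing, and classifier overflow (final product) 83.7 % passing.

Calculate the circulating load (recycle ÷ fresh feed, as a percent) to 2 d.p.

Mass balance on the −75 µm fraction:
(1+r)·d = r·u + o ⇒ r = (o−d)/(d−u)
r = (83.7 − 34.2)/(34.2 − 17.8) = 49.5/16.4 = 3.0183
CL = 100·r = 301.83 %

CL = 301.83 %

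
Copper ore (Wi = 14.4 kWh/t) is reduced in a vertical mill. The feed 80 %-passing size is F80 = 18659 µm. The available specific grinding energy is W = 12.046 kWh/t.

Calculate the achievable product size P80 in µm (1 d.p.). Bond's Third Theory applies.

P80 = 120.8 µm

Bond: W = 10·Wi·(1/√P80 − 1/√F80)
⇒ 1/√P80 = W/(10·Wi) + 1/√F80
  = 12.0460/(10·14.4) + 1/√18659 = 0.083653 + 0.007321 = 0.090974
P80 = (1/0.090974)² = 10.9922² = 120.83 µm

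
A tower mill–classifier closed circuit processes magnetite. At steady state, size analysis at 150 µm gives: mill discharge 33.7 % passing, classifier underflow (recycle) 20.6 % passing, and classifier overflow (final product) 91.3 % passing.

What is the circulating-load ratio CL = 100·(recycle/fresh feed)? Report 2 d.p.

CL = 439.69 %

Balance %-passing 150 µm (r = R/F):
d + r·d = r·u + o → r(d−u) = o−d
r = (91.3 − 33.7)/(33.7 − 20.6) = 57.6/13.1 = 4.3969
CL = 100·r = 439.69 %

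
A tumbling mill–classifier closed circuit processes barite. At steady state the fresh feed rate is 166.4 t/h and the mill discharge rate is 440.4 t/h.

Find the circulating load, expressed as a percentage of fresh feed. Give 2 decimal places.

Mill node: discharge = fresh + recycle.
R = M − F = 440.4 − 166.4 = 274.0 t/h
CL = 100·R/F = 100·274.0/166.4 = 164.66 %

CL = 164.66 %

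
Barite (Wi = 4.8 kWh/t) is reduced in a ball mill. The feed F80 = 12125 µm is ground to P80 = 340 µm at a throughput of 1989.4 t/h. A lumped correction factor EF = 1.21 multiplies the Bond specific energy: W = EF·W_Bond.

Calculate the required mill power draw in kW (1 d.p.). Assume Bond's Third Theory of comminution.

P = 5217.0 kW

W = 10·Wi·(P80^(-½) − F80^(-½))
W = 10·4.8·(1/√340 − 1/√12125) = 10·4.8·(0.045151) = 2.1673 kWh/t
Apply correction: 2.1673 × 1.21 = 2.6224 kWh/t
Mill draw = 2.6224 × 1989.4 = 5217.0 kW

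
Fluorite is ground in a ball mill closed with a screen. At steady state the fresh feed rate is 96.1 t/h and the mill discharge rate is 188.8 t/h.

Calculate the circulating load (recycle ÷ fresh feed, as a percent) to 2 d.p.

CL = 96.46 %

Steady state: M = F + R.
R = M − F = 188.8 − 96.1 = 92.7 t/h
CL = 100·R/F = 100·92.7/96.1 = 96.46 %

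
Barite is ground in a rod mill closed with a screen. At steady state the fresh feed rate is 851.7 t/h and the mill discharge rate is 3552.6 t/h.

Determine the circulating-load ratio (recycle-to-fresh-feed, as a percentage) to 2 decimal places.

Discharge = new feed + return, hence
R = M − F = 3552.6 − 851.7 = 2700.9 t/h
CL = 100·R/F = 100·2700.9/851.7 = 317.12 %

CL = 317.12 %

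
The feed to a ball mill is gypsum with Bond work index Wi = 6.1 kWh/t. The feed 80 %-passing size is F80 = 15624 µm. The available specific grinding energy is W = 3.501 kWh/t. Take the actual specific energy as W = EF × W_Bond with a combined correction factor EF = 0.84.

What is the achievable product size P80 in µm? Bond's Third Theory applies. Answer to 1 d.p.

W = 10 Wi (P80^-0.5 − F80^-0.5)
W_Bond = W / EF = 3.501 / 0.84 = 4.1679 kWh/t
⇒ 1/√P80 = W_Bond/(10·Wi) + 1/√F80
  = 4.1679/(10·6.1) + 1/√15624 = 0.068326 + 0.008000 = 0.076326
P80 = (1/0.076326)² = 13.1017² = 171.66 µm

P80 = 171.7 µm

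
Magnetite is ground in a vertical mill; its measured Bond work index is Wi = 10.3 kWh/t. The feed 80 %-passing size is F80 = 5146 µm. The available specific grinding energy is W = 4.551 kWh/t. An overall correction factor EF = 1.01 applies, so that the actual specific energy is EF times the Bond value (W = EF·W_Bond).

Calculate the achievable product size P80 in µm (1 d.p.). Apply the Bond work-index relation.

W_Bond = 10·Wi·(1/√P₈₀ − 1/√F₈₀)
W_Bond = W / EF = 4.551 / 1.01 = 4.5059 kWh/t
⇒ 1/√P80 = W_Bond/(10·Wi) + 1/√F80
  = 4.5059/(10·10.3) + 1/√5146 = 0.043747 + 0.013940 = 0.057687
P80 = (1/0.057687)² = 17.3349² = 300.50 µm

P80 = 300.5 µm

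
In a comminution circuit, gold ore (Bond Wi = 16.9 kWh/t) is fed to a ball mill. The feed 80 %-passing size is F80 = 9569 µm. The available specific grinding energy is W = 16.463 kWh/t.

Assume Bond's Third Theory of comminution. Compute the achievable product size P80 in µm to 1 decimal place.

P80 = 86.3 µm

W_Bond = 10·Wi·(1/√P₈₀ − 1/√F₈₀)
⇒ 1/√P80 = W/(10 Wi) + 1/√F80
  = 16.4630/(10·16.9) + 1/√9569 = 0.097414 + 0.010223 = 0.107637
P80 = (1/0.107637)² = 9.2905² = 86.31 µm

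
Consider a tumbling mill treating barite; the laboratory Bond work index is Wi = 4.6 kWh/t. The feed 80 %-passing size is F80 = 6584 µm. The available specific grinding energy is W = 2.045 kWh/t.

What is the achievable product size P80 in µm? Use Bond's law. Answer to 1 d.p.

P80 = 310.2 µm

W_Bond = 10·Wi·(1/√P₈₀ − 1/√F₈₀)
⇒ 1/√P80 = W/(10 Wi) + 1/√F80
  = 2.0450/(10·4.6) + 1/√6584 = 0.044457 + 0.012324 = 0.056781
P80 = (1/0.056781)² = 17.6116² = 310.17 µm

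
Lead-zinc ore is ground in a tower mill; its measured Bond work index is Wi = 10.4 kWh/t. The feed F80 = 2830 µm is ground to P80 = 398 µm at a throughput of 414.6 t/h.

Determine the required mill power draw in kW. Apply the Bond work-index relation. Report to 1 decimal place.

P = 1350.8 kW

W = 10 Wi (P80^-0.5 − F80^-0.5)
W = 10·10.4·(1/√398 − 1/√2830) = 10·10.4·(0.031328) = 3.2581 kWh/t
P_mill = W·ṁ = 3.2581·414.6 = 1350.8 kW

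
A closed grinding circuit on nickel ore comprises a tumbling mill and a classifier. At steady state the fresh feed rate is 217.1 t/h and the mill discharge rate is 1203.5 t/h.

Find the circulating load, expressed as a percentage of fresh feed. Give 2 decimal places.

M = F + R at steady state, so:
R = M − F = 1203.5 − 217.1 = 986.4 t/h
CL = 100·R/F = 100·986.4/217.1 = 454.35 %

CL = 454.35 %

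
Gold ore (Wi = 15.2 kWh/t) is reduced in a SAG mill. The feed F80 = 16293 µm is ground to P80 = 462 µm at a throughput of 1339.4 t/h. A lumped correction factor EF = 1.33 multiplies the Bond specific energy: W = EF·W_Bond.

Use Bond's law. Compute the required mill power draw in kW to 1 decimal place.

P = 10476.2 kW

W_Bond = 10·Wi·(1/√P₈₀ − 1/√F₈₀)
W = 10·15.2·(1/√462 − 1/√16293) = 10·15.2·(0.038690) = 5.8809 kWh/t
Apply correction: 5.8809 × 1.33 = 7.8216 kWh/t
P = W·T = 7.8216·1339.4 = 10476.2 kW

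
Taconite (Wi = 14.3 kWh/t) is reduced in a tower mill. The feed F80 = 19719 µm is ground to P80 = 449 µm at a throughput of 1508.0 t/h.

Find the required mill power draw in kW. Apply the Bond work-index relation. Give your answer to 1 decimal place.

P = 8641.2 kW

W = 10·Wi·[P80^(−½) − F80^(−½)]
W = 10·14.3·(1/√449 − 1/√19719) = 10·14.3·(0.040072) = 5.7302 kWh/t
P_mill = W·ṁ = 5.7302·1508.0 = 8641.2 kW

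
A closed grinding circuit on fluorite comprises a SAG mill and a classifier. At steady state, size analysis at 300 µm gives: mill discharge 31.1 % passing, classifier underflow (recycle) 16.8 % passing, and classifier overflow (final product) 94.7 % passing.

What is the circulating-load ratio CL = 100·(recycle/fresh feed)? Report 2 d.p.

CL = 444.76 %

Classifier node, passing 300 µm:
r = (o − d)/(d − u)
r = (94.7 − 31.1)/(31.1 − 16.8) = 63.6/14.3 = 4.4476
CL = 100·r = 444.76 %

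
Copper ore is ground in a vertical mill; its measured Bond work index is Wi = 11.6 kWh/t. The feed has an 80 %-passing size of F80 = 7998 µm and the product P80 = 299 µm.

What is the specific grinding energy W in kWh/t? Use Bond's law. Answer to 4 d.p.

W = 10 Wi (P80^-0.5 − F80^-0.5)
1/√299 = 0.057831;  1/√7998 = 0.011182
W = 10·11.6·(0.057831 − 0.011182) = 5.4114 kWh/t

W = 5.4114 kWh/t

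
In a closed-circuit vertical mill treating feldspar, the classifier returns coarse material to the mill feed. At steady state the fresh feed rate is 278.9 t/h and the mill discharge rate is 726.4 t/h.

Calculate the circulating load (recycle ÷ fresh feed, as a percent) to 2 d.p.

Mill node: discharge = fresh + recycle.
R = M − F = 726.4 − 278.9 = 447.5 t/h
CL = 100·R/F = 100·447.5/278.9 = 160.45 %

CL = 160.45 %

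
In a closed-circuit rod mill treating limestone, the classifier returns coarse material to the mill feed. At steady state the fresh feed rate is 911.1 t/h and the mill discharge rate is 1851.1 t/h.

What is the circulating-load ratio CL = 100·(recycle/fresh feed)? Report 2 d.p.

CL = 103.17 %

M = F + R at steady state, so:
R = M − F = 1851.1 − 911.1 = 940.0 t/h
CL = 100·R/F = 100·940.0/911.1 = 103.17 %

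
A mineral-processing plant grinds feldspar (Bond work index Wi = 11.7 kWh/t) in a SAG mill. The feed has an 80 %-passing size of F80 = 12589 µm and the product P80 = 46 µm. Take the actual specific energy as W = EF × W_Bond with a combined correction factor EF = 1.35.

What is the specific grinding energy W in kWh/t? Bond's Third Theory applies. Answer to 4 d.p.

W = 10 Wi (P80^-0.5 − F80^-0.5)
1/√46 = 0.147442;  1/√12589 = 0.008913
W = 10·11.7·(0.147442 − 0.008913) = 16.2079 kWh/t
Corrected W = EF·W_Bond = 1.35·16.2079 = 21.8807 kWh/t

W = 21.8807 kWh/t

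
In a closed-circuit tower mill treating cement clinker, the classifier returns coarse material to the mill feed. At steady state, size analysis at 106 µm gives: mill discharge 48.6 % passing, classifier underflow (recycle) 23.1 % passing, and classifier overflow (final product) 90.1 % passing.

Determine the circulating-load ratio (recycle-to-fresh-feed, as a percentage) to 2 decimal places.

Mass balance on the −106 µm fraction:
r = (o − d)/(d − u)
r = (90.1 − 48.6)/(48.6 − 23.1) = 41.5/25.5 = 1.6275
CL = 100·r = 162.75 %

CL = 162.75 %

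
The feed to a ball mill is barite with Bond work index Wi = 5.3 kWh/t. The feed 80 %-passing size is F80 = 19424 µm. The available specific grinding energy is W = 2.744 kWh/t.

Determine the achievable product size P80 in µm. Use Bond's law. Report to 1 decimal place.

P80 = 287.8 µm

W = 10 Wi (1/√P80 − 1/√F80)  [Bond]
⇒ 1/√P80 = W/(10 Wi) + 1/√F80
  = 2.7440/(10·5.3) + 1/√19424 = 0.051774 + 0.007175 = 0.058949
P80 = (1/0.058949)² = 16.9639² = 287.77 µm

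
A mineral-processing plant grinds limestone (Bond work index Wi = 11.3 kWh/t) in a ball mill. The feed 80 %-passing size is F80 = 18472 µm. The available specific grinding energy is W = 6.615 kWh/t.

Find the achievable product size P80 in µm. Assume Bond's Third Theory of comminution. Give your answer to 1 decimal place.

W = 10 Wi (1/√P80 − 1/√F80)  [Bond]
P80^(−½) = W/(10 Wi) + F80^(−½)
  = 6.6150/(10·11.3) + 1/√18472 = 0.058540 + 0.007358 = 0.065898
P80 = (1/0.065898)² = 15.1751² = 230.28 µm

P80 = 230.3 µm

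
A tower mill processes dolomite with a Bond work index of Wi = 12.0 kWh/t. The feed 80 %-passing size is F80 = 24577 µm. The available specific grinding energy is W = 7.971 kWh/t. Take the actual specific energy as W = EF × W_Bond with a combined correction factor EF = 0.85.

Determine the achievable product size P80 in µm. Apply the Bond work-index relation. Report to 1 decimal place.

W = 10·Wi·[P80^(−½) − F80^(−½)]
W_Bond = W / EF = 7.971 / 0.85 = 9.3776 kWh/t
1/√P80 = 1/√F80 + W_Bond/(10·Wi)
  = 9.3776/(10·12.0) + 1/√24577 = 0.078147 + 0.006379 = 0.084526
P80 = (1/0.084526)² = 11.8307² = 139.97 µm

P80 = 140.0 µm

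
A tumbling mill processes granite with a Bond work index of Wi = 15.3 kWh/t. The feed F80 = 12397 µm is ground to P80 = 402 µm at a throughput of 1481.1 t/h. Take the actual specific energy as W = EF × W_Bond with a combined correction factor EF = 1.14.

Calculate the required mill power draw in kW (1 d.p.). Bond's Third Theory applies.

P = 10564.3 kW

Bond:  W = 10 Wi (1/√P − 1/√F)
W = 10·15.3·(1/√402 − 1/√12397) = 10·15.3·(0.040894) = 6.2568 kWh/t
With EF = 1.14: W = 6.2568·1.14 = 7.1328 kWh/t
Mill draw = 7.1328 × 1481.1 = 10564.3 kW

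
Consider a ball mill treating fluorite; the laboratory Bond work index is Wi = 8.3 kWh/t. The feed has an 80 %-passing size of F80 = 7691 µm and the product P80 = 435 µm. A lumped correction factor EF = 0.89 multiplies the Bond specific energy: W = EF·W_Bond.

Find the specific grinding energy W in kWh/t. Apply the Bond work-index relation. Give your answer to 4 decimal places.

W = 2.6995 kWh/t

W = 10 Wi (1/√P80 − 1/√F80)  [Bond]
1/√435 = 0.047946;  1/√7691 = 0.011403
W = 10·8.3·(0.047946 − 0.011403) = 3.0331 kWh/t
With EF = 0.89: W = 3.0331·0.89 = 2.6995 kWh/t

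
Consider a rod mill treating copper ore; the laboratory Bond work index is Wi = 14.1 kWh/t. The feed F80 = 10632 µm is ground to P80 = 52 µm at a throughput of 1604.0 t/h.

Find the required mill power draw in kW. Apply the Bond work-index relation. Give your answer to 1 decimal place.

P = 29169.9 kW

W = 10·Wi·(P80^(-½) − F80^(-½))
W = 10·14.1·(1/√52 − 1/√10632) = 10·14.1·(0.128977) = 18.1857 kWh/t
Power = W × throughput = 18.1857 kWh/t × 1604.0 t/h = 29169.9 kW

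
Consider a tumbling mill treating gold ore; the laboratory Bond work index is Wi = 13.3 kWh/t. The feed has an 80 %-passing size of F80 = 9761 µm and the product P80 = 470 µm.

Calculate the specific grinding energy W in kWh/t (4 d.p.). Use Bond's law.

W = 4.7886 kWh/t

Bond: W = 10·Wi·(1/√P80 − 1/√F80)
1/√470 = 0.046127;  1/√9761 = 0.010122
W = 10·13.3·(0.046127 − 0.010122) = 4.7886 kWh/t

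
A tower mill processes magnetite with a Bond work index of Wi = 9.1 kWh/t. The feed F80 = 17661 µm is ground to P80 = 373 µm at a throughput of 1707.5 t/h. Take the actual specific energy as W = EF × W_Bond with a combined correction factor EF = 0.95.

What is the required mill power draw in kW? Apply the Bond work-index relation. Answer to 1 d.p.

W_Bond = 10·Wi·(1/√P₈₀ − 1/√F₈₀)
W = 10·9.1·(1/√373 − 1/√17661) = 10·9.1·(0.044253) = 4.0270 kWh/t
Apply correction: 4.0270 × 0.95 = 3.8257 kWh/t
P = W·T = 3.8257·1707.5 = 6532.4 kW

P = 6532.4 kW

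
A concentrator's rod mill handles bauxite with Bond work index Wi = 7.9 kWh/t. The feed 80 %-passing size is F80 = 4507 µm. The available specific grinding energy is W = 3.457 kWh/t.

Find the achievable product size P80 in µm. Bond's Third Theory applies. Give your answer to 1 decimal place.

P80 = 290.7 µm

W = 10 Wi (P80^-0.5 − F80^-0.5)
⇒ 1/√P80 = W/(10·Wi) + 1/√F80
  = 3.4570/(10·7.9) + 1/√4507 = 0.043759 + 0.014896 = 0.058655
P80 = (1/0.058655)² = 17.0488² = 290.66 µm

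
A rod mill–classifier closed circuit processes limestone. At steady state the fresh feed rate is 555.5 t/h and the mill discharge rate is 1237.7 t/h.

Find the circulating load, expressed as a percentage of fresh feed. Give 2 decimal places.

Discharge = new feed + return, hence
R = M − F = 1237.7 − 555.5 = 682.2 t/h
CL = 100·R/F = 100·682.2/555.5 = 122.81 %

CL = 122.81 %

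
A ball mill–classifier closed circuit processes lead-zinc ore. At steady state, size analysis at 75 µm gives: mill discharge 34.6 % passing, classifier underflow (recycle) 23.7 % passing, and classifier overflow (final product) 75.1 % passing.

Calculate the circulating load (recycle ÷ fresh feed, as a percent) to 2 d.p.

Two-product formula at 75 µm:
r = (o − d)/(d − u)
r = (75.1 − 34.6)/(34.6 − 23.7) = 40.5/10.9 = 3.7156
CL = 100·r = 371.56 %

CL = 371.56 %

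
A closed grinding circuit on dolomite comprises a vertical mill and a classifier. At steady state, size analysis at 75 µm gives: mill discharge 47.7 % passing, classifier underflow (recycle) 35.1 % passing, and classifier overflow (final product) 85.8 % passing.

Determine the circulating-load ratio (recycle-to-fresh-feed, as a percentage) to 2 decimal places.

CL = 302.38 %

Balance %-passing 75 µm (r = R/F):
(1+r)d = ru + o → r = (o−d)/(d−u)
r = (85.8 − 47.7)/(47.7 − 35.1) = 38.1/12.6 = 3.0238
CL = 100·r = 302.38 %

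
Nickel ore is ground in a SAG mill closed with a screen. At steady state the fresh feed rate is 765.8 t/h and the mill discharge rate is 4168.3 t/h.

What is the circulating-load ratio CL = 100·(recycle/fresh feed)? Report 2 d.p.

CL = 444.31 %

M = F + R at steady state, so:
R = M − F = 4168.3 − 765.8 = 3402.5 t/h
CL = 100·R/F = 100·3402.5/765.8 = 444.31 %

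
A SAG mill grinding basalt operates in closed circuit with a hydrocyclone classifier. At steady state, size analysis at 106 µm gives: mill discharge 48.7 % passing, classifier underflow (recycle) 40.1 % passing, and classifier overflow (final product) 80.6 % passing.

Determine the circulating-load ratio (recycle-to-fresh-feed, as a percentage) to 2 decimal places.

CL = 370.93 %

Balance %-passing 106 µm (r = R/F):
r = (o − d)/(d − u)
r = (80.6 − 48.7)/(48.7 − 40.1) = 31.9/8.6 = 3.7093
CL = 100·r = 370.93 %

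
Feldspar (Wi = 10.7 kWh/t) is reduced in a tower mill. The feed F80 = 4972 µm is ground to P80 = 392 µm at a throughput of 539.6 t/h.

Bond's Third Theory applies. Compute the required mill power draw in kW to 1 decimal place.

W_Bond = 10·Wi·(1/√P₈₀ − 1/√F₈₀)
W = 10·10.7·(1/√392 − 1/√4972) = 10·10.7·(0.036326) = 3.8869 kWh/t
Power = W × throughput = 3.8869 kWh/t × 539.6 t/h = 2097.3 kW

P = 2097.3 kW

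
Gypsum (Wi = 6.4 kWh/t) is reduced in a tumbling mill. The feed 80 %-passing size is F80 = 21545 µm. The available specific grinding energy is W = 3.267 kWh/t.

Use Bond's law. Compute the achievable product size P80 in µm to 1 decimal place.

W = 10 Wi (1/√P80 − 1/√F80)  [Bond]
P80^(−½) = W/(10 Wi) + F80^(−½)
  = 3.2670/(10·6.4) + 1/√21545 = 0.051047 + 0.006813 = 0.057860
P80 = (1/0.057860)² = 17.2832² = 298.71 µm

P80 = 298.7 µm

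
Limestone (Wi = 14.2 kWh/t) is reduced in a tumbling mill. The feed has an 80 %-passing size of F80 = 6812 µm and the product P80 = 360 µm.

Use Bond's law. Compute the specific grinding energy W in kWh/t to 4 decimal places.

W = 5.7636 kWh/t

W = 10·Wi·[P80^(−½) − F80^(−½)]
1/√360 = 0.052705;  1/√6812 = 0.012116
W = 10·14.2·(0.052705 − 0.012116) = 5.7636 kWh/t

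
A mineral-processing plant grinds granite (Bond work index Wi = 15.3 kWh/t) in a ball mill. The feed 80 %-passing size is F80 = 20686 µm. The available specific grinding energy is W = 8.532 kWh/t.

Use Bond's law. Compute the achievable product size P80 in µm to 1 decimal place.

Bond:  W = 10 Wi (1/√P − 1/√F)
⇒ 1/√P80 = W/(10·Wi) + 1/√F80
  = 8.5320/(10·15.3) + 1/√20686 = 0.055765 + 0.006953 = 0.062718
P80 = (1/0.062718)² = 15.9445² = 254.23 µm

P80 = 254.2 µm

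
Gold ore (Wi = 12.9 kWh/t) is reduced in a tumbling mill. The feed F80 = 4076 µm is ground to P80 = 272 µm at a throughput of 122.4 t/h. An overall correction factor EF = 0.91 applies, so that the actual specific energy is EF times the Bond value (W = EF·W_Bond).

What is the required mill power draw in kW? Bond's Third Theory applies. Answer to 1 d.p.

P = 646.2 kW

Bond: W = 10·Wi·(1/√P80 − 1/√F80)
W = 10·12.9·(1/√272 − 1/√4076) = 10·12.9·(0.044971) = 5.8012 kWh/t
With EF = 0.91: W = 5.8012·0.91 = 5.2791 kWh/t
P_mill = W·ṁ = 5.2791·122.4 = 646.2 kW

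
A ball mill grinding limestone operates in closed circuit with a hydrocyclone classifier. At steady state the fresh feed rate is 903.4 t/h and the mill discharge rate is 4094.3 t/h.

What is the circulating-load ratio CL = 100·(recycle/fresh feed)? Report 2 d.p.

Discharge = new feed + return, hence
R = M − F = 4094.3 − 903.4 = 3190.9 t/h
CL = 100·R/F = 100·3190.9/903.4 = 353.21 %

CL = 353.21 %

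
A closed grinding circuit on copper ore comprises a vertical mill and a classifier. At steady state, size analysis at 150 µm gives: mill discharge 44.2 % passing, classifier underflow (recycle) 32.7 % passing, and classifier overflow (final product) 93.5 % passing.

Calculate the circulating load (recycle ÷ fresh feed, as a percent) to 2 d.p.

Let r = R/F. Size balance at 150 µm:
Fd + Rd = Ru + Fo ⇒ R/F = (o−d)/(d−u)
r = (93.5 − 44.2)/(44.2 − 32.7) = 49.3/11.5 = 4.2870
CL = 100·r = 428.70 %

CL = 428.70 %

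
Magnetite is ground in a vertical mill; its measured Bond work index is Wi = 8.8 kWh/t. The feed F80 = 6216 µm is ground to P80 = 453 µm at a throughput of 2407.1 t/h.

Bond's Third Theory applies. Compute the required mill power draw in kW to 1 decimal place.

P = 7265.7 kW

Bond:  W = 10 Wi (1/√P − 1/√F)
W = 10·8.8·(1/√453 − 1/√6216) = 10·8.8·(0.034300) = 3.0184 kWh/t
P = W·T = 3.0184·2407.1 = 7265.7 kW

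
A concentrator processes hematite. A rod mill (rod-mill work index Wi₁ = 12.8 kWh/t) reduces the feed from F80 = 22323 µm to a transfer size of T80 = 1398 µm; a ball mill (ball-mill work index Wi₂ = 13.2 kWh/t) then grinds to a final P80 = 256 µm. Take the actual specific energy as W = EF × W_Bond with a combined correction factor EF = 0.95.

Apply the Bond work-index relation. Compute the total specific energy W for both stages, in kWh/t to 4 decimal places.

W = 6.9220 kWh/t

Bond:  W = 10 Wi (1/√P − 1/√F)
Stage 1 (22323→1398 µm, Wi₁=12.8): W₁ = 10·12.8·(0.026745 − 0.006693) = 2.5667 kWh/t
Stage 2 (1398→256 µm, Wi₂=13.2): W₂ = 10·13.2·(0.062500 − 0.026745) = 4.7196 kWh/t
W = W₁ + W₂ = 2.5667 + 4.7196 = 7.2863 kWh/t
W_actual = 0.95 × 7.2863 = 6.9220 kWh/t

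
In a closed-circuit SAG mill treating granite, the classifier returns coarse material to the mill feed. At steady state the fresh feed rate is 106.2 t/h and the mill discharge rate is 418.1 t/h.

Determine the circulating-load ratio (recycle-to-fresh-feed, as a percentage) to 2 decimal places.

Steady state: M = F + R.
R = M − F = 418.1 − 106.2 = 311.9 t/h
CL = 100·R/F = 100·311.9/106.2 = 293.69 %

CL = 293.69 %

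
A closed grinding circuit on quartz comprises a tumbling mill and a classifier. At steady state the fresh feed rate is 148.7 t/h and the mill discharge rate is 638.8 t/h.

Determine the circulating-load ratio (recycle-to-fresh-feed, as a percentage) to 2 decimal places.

Discharge = new feed + return, hence
R = M − F = 638.8 − 148.7 = 490.1 t/h
CL = 100·R/F = 100·490.1/148.7 = 329.59 %

CL = 329.59 %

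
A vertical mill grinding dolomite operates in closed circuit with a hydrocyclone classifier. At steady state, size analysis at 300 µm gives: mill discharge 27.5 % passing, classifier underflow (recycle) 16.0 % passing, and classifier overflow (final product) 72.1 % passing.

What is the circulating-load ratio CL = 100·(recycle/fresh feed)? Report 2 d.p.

CL = 387.83 %

Mass balance on the −300 µm fraction:
(1+r)·d = r·u + o ⇒ r = (o−d)/(d−u)
r = (72.1 − 27.5)/(27.5 − 16.0) = 44.6/11.5 = 3.8783
CL = 100·r = 387.83 %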